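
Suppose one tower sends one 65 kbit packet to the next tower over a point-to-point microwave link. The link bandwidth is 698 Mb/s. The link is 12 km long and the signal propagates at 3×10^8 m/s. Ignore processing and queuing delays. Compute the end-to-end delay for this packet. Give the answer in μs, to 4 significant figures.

133.1 μs

L = 65000 bits.
Transmission delay = L/R = 65000 / 698000000 = 93.1232 μs.
Propagation delay = d/s = 12000 m / 300000000 m/s = 40 μs.
Total = 133.1 μs.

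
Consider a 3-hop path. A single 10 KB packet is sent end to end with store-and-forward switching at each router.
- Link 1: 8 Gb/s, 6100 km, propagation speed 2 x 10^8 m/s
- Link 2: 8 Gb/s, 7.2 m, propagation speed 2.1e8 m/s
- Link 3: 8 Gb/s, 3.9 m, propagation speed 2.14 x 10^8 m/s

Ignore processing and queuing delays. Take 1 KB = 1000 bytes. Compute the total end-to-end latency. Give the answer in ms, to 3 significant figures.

L = 80000 bits.
Transmission delay per hop = L/R = 80000/8000000000 = 0.01 ms; 3 hops → 0.03 ms.
Propagation delays (d/s per hop): 30.5, 3.42857e-05, 1.82243e-05 ms; sum = 30.5001 ms.
End-to-end = 30.5 ms.

30.5 ms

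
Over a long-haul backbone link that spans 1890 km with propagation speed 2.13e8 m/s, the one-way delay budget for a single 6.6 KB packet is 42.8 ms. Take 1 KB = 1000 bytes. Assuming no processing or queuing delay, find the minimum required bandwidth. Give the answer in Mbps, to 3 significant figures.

L = 52800 bits.
Propagation delay = 1890000 / 213000000 = 8.87324 ms.
Transmission budget = 42.8 − 8.87324 = 33.9268 ms.
R ≥ L / t_tx = 52800 bits / 0.0339268 s = 1.56 Mbps.

1.56 Mbps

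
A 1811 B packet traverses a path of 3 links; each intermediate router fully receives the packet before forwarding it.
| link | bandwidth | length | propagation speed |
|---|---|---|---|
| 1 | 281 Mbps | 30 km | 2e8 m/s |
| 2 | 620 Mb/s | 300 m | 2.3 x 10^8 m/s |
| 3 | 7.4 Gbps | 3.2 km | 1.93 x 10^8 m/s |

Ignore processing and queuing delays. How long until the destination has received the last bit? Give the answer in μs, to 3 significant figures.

245 μs

L = 1811 × 8 = 14488 bits.
Transmission delays (L/R per hop): 51.5587, 23.3677, 1.95784 μs; sum = 76.8843 μs.
Propagation delays (d/s per hop): 150, 1.30435, 16.5803 μs; sum = 167.885 μs.
End-to-end = 245 μs.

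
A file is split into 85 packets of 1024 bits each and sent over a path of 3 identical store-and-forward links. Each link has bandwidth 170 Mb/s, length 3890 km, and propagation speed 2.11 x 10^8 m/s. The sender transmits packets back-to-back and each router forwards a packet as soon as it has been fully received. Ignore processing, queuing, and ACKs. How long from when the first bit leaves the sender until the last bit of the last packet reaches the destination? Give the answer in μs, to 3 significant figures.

Per-hop transmission t_tx = L/R = 1024/170000000 = 6.02353 μs.
Per-hop propagation t_prop = 3890000/211000000 = 18436 μs.
Pipeline fill: first packet needs 3·t_tx to clear all hops; remaining 84 packets each add one t_tx.
Total = (3+85-1)·t_tx + 3·t_prop = 87·6.02353 + 3·18436 = 55800 μs.

55800 μs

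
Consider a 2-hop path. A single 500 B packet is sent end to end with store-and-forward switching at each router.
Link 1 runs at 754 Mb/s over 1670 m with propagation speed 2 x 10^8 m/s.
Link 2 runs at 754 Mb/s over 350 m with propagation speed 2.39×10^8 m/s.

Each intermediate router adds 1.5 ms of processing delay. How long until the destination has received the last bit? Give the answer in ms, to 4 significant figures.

1.520 ms

L = 500 × 8 = 4000 bits.
Transmission delay per hop = L/R = 4000/754000000 = 0.00530504 ms; 2 hops → 0.0106101 ms.
Propagation delays (d/s per hop): 0.00835, 0.00146444 ms; sum = 0.00981444 ms.
Processing at 1 router(s): 1 × 1.5 ms = 1.5 ms.
End-to-end = 1.520 ms.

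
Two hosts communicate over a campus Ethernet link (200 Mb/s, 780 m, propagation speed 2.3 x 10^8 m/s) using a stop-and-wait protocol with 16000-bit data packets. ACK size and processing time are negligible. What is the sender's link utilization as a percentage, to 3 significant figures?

92.2 %

t_tx = L/R = 16000/200000000 = 8e-05 s.
t_prop = 780/2.3e+08 = 3.3913e-06 s; RTT = 6.78261e-06 s.
Cycle = t_tx + RTT = 8.67826e-05 s.
Utilization = t_tx / cycle = 8e-05/8.67826e-05 = 92.2 %.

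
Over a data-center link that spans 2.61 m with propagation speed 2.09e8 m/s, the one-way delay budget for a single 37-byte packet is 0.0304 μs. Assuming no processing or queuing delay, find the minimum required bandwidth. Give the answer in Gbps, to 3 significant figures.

L = 296 bits.
Propagation delay = 2.61 / 209000000 = 0.012488 μs.
Transmission budget = 0.0304 − 0.012488 = 0.017912 μs.
R ≥ L / t_tx = 296 bits / 1.7912e-08 s = 16.5 Gbps.

16.5 Gbps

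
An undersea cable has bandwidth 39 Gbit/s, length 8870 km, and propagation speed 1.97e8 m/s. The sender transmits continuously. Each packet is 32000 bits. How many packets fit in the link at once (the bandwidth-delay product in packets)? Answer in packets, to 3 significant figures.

54900 packets

Propagation delay = 8870000 / 197000000 = 0.0450254 s.
BDP = R × t_prop = 39000000000 × 0.0450254 = 1755990000 bits.
In packets of 32000 bits: 54900 packets.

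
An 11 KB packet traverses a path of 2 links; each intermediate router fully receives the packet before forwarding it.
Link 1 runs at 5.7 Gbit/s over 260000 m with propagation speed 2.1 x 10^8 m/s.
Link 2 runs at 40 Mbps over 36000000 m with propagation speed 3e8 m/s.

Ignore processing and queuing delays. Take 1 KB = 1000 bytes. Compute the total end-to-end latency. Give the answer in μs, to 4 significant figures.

123500 μs

L = 88000 bits.
Transmission delays (L/R per hop): 15.4386, 2200 μs; sum = 2215.44 μs.
Propagation delays (d/s per hop): 1238.1, 120000 μs; sum = 121238 μs.
End-to-end = 123500 μs.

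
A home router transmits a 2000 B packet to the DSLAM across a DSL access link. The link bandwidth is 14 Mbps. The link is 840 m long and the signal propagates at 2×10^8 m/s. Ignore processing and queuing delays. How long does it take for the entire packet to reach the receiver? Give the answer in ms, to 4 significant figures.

L = 2000 × 8 = 16000 bits.
Transmission delay = L/R = 16000 / 14000000 = 1.14286 ms.
Propagation delay = d/s = 840 m / 200000000 m/s = 0.0042 ms.
Total = 1.147 ms.

1.147 ms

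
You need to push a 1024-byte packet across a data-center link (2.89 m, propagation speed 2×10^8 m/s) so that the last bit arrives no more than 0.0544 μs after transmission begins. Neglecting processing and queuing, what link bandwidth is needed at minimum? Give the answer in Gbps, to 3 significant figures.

205 Gbps

L = 8192 bits.
Propagation delay = 2.89 / 200000000 = 0.01445 μs.
Transmission budget = 0.0544 − 0.01445 = 0.03995 μs.
R ≥ L / t_tx = 8192 bits / 3.995e-08 s = 205 Gbps.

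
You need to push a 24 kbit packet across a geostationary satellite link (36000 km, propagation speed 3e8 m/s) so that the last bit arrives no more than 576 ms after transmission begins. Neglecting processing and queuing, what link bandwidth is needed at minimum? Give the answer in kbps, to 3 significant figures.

52.6 kbps

Propagation delay = 36000000 / 300000000 = 120 ms.
Transmission budget = 576 − 120 = 456 ms.
R ≥ L / t_tx = 24000 bits / 0.456 s = 52.6 kbps.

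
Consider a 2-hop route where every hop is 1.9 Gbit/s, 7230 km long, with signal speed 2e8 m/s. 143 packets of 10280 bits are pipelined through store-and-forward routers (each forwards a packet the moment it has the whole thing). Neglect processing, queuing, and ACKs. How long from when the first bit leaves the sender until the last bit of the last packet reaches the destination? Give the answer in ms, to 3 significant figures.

73.1 ms

Per-hop transmission t_tx = L/R = 10280/1900000000 = 0.00541053 ms.
Per-hop propagation t_prop = 7230000/200000000 = 36.15 ms.
Pipeline fill: first packet needs 2·t_tx to clear all hops; remaining 142 packets each add one t_tx.
Total = (2+143-1)·t_tx + 2·t_prop = 144·0.00541053 + 2·36.15 = 73.1 ms.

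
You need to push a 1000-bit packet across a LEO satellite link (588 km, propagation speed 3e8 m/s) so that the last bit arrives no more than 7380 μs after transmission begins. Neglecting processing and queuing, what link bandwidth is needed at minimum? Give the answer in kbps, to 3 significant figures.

185 kbps

Propagation delay = 588000 / 300000000 = 1960 μs.
Transmission budget = 7380 − 1960 = 5420 μs.
R ≥ L / t_tx = 1000 bits / 0.00542 s = 185 kbps.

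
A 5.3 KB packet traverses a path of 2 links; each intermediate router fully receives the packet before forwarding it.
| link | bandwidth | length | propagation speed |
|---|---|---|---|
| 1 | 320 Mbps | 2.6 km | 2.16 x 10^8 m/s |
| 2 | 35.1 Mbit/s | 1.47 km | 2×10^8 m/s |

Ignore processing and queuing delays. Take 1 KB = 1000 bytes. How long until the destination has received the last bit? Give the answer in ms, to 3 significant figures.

L = 42400 bits.
Transmission delays (L/R per hop): 0.1325, 1.20798 ms; sum = 1.34048 ms.
Propagation delays (d/s per hop): 0.012037, 0.00735 ms; sum = 0.019387 ms.
End-to-end = 1.36 ms.

1.36 ms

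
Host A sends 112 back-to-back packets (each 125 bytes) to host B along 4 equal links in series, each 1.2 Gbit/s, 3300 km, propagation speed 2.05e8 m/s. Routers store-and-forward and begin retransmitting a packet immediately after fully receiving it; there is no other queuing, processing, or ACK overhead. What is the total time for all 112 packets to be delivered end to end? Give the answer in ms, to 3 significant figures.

64.5 ms

Per-hop transmission t_tx = L/R = 1000/1200000000 = 0.000833333 ms.
Per-hop propagation t_prop = 3300000/2.05e+08 = 16.0976 ms.
Pipeline fill: first packet needs 4·t_tx to clear all hops; remaining 111 packets each add one t_tx.
Total = (4+112-1)·t_tx + 4·t_prop = 115·0.000833333 + 4·16.0976 = 64.5 ms.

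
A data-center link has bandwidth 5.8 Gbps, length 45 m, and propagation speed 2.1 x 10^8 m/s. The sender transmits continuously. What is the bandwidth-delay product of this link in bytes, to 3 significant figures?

155 bytes

Propagation delay = 45 / 210000000 = 2.14286e-07 s.
BDP = R × t_prop = 5800000000 × 2.14286e-07 = 1242.86 bits.
In bytes: 1242.86/8 = 155 bytes.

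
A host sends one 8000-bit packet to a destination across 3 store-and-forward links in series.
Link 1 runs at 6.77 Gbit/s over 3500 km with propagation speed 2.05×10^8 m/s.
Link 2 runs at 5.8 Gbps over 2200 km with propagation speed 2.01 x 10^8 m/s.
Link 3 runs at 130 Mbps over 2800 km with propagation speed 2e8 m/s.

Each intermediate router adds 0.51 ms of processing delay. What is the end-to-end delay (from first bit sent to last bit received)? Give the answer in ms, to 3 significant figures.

43.1 ms

Transmission delays (L/R per hop): 0.00118168, 0.00137931, 0.0615385 ms; sum = 0.0640995 ms.
Propagation delays (d/s per hop): 17.0732, 10.9453, 14 ms; sum = 42.0184 ms.
Processing at 2 router(s): 2 × 0.51 ms = 1.02 ms.
End-to-end = 43.1 ms.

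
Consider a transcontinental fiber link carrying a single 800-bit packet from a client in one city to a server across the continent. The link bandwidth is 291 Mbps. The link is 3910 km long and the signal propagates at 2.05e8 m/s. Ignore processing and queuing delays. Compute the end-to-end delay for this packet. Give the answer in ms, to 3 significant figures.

Transmission delay = L/R = 800 / 291000000 = 0.00274914 ms.
Propagation delay = d/s = 3910000 m / 2.05e+08 m/s = 19.0732 ms.
Total = 19.1 ms.

19.1 ms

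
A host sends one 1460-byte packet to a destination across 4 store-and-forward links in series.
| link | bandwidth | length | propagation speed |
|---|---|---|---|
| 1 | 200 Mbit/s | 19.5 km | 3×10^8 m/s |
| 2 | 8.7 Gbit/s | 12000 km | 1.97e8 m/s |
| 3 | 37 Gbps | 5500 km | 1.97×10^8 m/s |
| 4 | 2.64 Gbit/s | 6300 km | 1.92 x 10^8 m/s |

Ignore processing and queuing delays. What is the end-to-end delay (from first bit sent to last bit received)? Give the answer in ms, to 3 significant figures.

L = 1460 × 8 = 11680 bits.
Transmission delays (L/R per hop): 0.0584, 0.00134253, 0.000315676, 0.00442424 ms; sum = 0.0644824 ms.
Propagation delays (d/s per hop): 0.065, 60.9137, 27.9188, 32.8125 ms; sum = 121.71 ms.
End-to-end = 122 ms.

122 ms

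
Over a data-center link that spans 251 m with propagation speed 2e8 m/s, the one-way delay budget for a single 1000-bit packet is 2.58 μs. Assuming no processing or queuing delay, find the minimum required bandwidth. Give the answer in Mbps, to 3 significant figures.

Propagation delay = 251 / 200000000 = 1.255 μs.
Transmission budget = 2.58 − 1.255 = 1.325 μs.
R ≥ L / t_tx = 1000 bits / 1.325e-06 s = 755 Mbps.

755 Mbps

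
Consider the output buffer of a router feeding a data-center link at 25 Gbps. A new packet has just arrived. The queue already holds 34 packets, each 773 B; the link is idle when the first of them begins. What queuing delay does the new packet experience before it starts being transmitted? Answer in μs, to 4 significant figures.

Each queued packet: L/R = 6184/25000000000 = 0.24736 μs.
34 queued → 8.41024 μs.
Queuing delay = 8.410 μs.

8.410 μs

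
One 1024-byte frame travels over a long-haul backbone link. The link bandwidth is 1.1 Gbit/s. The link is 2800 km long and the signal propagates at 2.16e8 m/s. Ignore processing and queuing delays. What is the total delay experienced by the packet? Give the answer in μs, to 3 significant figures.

L = 1024 × 8 = 8192 bits.
Transmission delay = L/R = 8192 / 1100000000 = 7.44727 μs.
Propagation delay = d/s = 2800000 m / 216000000 m/s = 12963 μs.
Total = 13000 μs.

13000 μs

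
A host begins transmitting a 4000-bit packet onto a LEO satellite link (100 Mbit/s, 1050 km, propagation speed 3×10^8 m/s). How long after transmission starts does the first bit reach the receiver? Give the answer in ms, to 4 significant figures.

First bit experiences only propagation delay: d/s = 1050000/300000000 = 3.500 ms.

3.500 ms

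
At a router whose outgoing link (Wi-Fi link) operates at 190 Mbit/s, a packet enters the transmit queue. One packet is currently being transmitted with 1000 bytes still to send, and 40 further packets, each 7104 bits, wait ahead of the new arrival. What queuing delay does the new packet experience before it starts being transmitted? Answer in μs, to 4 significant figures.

1538 μs

Each queued packet: L/R = 7104/190000000 = 37.3895 μs.
40 queued → 1495.58 μs.
Plus remaining 8000 bits of current packet: 42.1053 μs.
Queuing delay = 1538 μs.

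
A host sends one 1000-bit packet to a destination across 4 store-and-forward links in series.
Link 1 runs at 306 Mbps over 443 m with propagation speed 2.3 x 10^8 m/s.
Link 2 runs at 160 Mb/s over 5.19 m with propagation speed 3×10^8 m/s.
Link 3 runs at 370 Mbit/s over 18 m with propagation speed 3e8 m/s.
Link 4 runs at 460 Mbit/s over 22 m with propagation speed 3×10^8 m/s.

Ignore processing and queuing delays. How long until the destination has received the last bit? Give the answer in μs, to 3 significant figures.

16.5 μs

Transmission delays (L/R per hop): 3.26797, 6.25, 2.7027, 2.17391 μs; sum = 14.3946 μs.
Propagation delays (d/s per hop): 1.92609, 0.0173, 0.06, 0.0733333 μs; sum = 2.07672 μs.
End-to-end = 16.5 μs.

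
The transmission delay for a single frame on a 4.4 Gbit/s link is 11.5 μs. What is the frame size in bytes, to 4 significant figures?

L = R × t_tx = 4400000000 b/s × 1.15e-05 s = 50600 bits.
In bytes: 50600 / 8 = 6325 bytes.

6325 bytes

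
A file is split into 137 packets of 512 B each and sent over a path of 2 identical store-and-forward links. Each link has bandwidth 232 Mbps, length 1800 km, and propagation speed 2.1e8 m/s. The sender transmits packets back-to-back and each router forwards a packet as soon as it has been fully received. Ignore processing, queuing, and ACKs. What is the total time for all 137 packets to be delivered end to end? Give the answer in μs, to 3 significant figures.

Per-hop transmission t_tx = L/R = 4096/232000000 = 17.6552 μs.
Per-hop propagation t_prop = 1800000/210000000 = 8571.43 μs.
Pipeline fill: first packet needs 2·t_tx to clear all hops; remaining 136 packets each add one t_tx.
Total = (2+137-1)·t_tx + 2·t_prop = 138·17.6552 + 2·8571.43 = 19600 μs.

19600 μs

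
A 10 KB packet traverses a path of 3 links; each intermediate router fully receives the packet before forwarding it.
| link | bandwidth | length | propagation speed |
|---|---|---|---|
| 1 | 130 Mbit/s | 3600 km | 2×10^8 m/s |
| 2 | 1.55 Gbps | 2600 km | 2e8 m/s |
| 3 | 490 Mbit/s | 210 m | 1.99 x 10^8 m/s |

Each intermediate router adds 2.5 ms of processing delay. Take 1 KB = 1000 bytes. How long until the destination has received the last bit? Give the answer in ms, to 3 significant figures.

L = 80000 bits.
Transmission delays (L/R per hop): 0.615385, 0.0516129, 0.163265 ms; sum = 0.830263 ms.
Propagation delays (d/s per hop): 18, 13, 0.00105528 ms; sum = 31.0011 ms.
Processing at 2 router(s): 2 × 2.5 ms = 5 ms.
End-to-end = 36.8 ms.

36.8 ms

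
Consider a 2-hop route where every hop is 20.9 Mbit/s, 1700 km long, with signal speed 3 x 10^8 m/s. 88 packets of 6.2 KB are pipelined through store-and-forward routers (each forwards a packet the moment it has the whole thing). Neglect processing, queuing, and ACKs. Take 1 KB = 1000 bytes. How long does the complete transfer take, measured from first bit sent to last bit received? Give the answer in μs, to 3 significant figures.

223000 μs

Per-hop transmission t_tx = L/R = 49600/20900000 = 2373.21 μs.
Per-hop propagation t_prop = 1700000/300000000 = 5666.67 μs.
Pipeline fill: first packet needs 2·t_tx to clear all hops; remaining 87 packets each add one t_tx.
Total = (2+88-1)·t_tx + 2·t_prop = 89·2373.21 + 2·5666.67 = 223000 μs.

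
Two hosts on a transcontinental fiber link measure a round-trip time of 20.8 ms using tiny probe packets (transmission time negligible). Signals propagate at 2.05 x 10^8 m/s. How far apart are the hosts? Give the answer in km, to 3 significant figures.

One-way propagation = RTT/2 = 10.4 ms.
d = s × t = 2.05e+08 × 0.0104 = 2130 km.

2130 km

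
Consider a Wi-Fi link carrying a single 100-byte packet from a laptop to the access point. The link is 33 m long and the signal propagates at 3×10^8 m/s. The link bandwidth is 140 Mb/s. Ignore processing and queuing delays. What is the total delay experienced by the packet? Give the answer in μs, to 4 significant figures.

5.824 μs

L = 100 × 8 = 800 bits.
Transmission delay = L/R = 800 / 140000000 = 5.71429 μs.
Propagation delay = d/s = 33 m / 300000000 m/s = 0.11 μs.
Total = 5.824 μs.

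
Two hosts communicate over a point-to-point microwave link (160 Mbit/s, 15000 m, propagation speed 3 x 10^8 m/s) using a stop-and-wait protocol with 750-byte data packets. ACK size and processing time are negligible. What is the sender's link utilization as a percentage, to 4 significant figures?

t_tx = L/R = 6000/160000000 = 3.75e-05 s.
t_prop = 15000/300000000 = 5e-05 s; RTT = 0.0001 s.
Cycle = t_tx + RTT = 0.0001375 s.
Utilization = t_tx / cycle = 3.75e-05/0.0001375 = 27.27 %.

27.27 %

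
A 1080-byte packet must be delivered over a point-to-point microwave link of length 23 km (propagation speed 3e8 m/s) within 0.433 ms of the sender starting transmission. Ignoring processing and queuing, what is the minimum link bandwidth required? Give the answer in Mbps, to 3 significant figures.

24.2 Mbps

L = 8640 bits.
Propagation delay = 23000 / 300000000 = 0.0766667 ms.
Transmission budget = 0.433 − 0.0766667 = 0.356333 ms.
R ≥ L / t_tx = 8640 bits / 0.000356333 s = 24.2 Mbps.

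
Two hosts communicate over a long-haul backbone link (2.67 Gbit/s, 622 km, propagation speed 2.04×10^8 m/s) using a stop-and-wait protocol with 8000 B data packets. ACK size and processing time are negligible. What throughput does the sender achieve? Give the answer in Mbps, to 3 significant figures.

10.5 Mbps

t_tx = L/R = 64000/2670000000 = 2.397e-05 s.
t_prop = 622000/204000000 = 0.00304902 s; RTT = 0.00609804 s.
Cycle = t_tx + RTT = 0.00612201 s.
Throughput = L / cycle = 64000 / 0.00612201 = 10.5 Mbps.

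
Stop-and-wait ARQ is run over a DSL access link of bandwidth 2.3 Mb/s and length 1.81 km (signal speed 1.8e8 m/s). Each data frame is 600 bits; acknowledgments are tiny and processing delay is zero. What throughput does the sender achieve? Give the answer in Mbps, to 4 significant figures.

t_tx = L/R = 600/2300000 = 0.00026087 s.
t_prop = 1810/180000000 = 1.00556e-05 s; RTT = 2.01111e-05 s.
Cycle = t_tx + RTT = 0.000280981 s.
Throughput = L / cycle = 600 / 0.000280981 = 2.135 Mbps.

2.135 Mbps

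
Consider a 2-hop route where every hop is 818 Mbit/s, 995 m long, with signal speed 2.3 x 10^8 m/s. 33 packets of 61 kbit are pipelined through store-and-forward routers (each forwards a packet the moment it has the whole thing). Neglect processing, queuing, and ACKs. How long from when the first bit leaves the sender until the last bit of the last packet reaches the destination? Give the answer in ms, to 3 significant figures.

2.54 ms

Per-hop transmission t_tx = L/R = 61000/818000000 = 0.0745721 ms.
Per-hop propagation t_prop = 995/2.3e+08 = 0.00432609 ms.
Pipeline fill: first packet needs 2·t_tx to clear all hops; remaining 32 packets each add one t_tx.
Total = (2+33-1)·t_tx + 2·t_prop = 34·0.0745721 + 2·0.00432609 = 2.54 ms.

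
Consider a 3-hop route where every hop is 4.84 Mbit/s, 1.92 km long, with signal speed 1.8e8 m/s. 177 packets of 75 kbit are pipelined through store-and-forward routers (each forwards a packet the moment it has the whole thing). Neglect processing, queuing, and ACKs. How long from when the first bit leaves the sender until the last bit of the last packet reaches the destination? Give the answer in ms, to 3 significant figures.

2770 ms

Per-hop transmission t_tx = L/R = 75000/4840000 = 15.4959 ms.
Per-hop propagation t_prop = 1920/180000000 = 0.0106667 ms.
Pipeline fill: first packet needs 3·t_tx to clear all hops; remaining 176 packets each add one t_tx.
Total = (3+177-1)·t_tx + 3·t_prop = 179·15.4959 + 3·0.0106667 = 2770 ms.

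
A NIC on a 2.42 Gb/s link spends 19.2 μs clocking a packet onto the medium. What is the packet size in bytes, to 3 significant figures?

5810 bytes

L = R × t_tx = 2420000000 b/s × 1.92e-05 s = 46464 bits.
In bytes: 46464 / 8 = 5810 bytes.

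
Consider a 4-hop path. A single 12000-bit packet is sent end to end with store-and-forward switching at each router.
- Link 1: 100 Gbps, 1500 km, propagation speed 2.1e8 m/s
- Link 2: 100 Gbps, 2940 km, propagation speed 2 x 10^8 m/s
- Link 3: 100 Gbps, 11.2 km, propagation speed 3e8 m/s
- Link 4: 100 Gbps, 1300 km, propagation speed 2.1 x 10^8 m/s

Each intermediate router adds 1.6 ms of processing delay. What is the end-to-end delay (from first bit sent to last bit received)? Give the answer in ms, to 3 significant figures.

32.9 ms

Transmission delay per hop = L/R = 12000/100000000000 = 0.00012 ms; 4 hops → 0.00048 ms.
Propagation delays (d/s per hop): 7.14286, 14.7, 0.0373333, 6.19048 ms; sum = 28.0707 ms.
Processing at 3 router(s): 3 × 1.6 ms = 4.8 ms.
End-to-end = 32.9 ms.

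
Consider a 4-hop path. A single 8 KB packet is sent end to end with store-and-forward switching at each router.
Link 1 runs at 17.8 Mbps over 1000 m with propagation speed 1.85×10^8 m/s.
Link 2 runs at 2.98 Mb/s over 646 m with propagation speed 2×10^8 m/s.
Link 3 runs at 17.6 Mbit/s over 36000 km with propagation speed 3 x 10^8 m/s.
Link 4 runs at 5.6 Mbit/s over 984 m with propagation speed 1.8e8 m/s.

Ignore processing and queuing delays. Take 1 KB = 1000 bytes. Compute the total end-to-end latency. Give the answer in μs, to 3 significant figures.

L = 64000 bits.
Transmission delays (L/R per hop): 3595.51, 21476.5, 3636.36, 11428.6 μs; sum = 40137 μs.
Propagation delays (d/s per hop): 5.40541, 3.23, 120000, 5.46667 μs; sum = 120014 μs.
End-to-end = 160000 μs.

160000 μs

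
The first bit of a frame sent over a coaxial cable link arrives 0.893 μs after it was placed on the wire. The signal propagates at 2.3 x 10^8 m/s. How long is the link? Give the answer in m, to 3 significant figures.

d = s × t_prop = 2.3e+08 × 8.93e-07 = 205 m.

205 m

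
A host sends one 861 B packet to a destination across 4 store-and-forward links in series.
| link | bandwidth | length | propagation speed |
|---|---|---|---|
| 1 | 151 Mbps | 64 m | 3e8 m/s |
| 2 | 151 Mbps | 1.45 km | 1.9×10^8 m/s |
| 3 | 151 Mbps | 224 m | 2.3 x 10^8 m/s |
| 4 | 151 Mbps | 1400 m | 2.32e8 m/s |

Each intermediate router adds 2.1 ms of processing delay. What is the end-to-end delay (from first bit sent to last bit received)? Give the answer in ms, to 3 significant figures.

6.50 ms

L = 861 × 8 = 6888 bits.
Transmission delay per hop = L/R = 6888/151000000 = 0.0456159 ms; 4 hops → 0.182464 ms.
Propagation delays (d/s per hop): 0.000213333, 0.00763158, 0.000973913, 0.00603448 ms; sum = 0.0148533 ms.
Processing at 3 router(s): 3 × 2.1 ms = 6.3 ms.
End-to-end = 6.50 ms.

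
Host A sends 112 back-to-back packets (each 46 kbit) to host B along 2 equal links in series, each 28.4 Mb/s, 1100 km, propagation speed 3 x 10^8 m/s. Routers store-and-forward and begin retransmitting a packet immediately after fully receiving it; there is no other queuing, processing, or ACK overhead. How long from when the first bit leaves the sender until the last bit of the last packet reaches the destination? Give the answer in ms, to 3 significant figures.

190 ms

Per-hop transmission t_tx = L/R = 46000/28400000 = 1.61972 ms.
Per-hop propagation t_prop = 1100000/300000000 = 3.66667 ms.
Pipeline fill: first packet needs 2·t_tx to clear all hops; remaining 111 packets each add one t_tx.
Total = (2+112-1)·t_tx + 2·t_prop = 113·1.61972 + 2·3.66667 = 190 ms.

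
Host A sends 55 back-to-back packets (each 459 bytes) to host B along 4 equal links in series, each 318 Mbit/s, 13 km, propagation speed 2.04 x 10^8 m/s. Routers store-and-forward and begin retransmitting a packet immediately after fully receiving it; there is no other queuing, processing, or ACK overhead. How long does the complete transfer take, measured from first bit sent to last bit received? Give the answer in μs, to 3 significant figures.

925 μs

Per-hop transmission t_tx = L/R = 3672/318000000 = 11.5472 μs.
Per-hop propagation t_prop = 13000/204000000 = 63.7255 μs.
Pipeline fill: first packet needs 4·t_tx to clear all hops; remaining 54 packets each add one t_tx.
Total = (4+55-1)·t_tx + 4·t_prop = 58·11.5472 + 4·63.7255 = 925 μs.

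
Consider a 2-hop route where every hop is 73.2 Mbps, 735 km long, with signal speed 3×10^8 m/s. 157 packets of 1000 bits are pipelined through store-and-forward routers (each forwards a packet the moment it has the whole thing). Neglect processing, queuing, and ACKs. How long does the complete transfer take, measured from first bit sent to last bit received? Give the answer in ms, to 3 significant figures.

Per-hop transmission t_tx = L/R = 1000/73200000 = 0.0136612 ms.
Per-hop propagation t_prop = 735000/300000000 = 2.45 ms.
Pipeline fill: first packet needs 2·t_tx to clear all hops; remaining 156 packets each add one t_tx.
Total = (2+157-1)·t_tx + 2·t_prop = 158·0.0136612 + 2·2.45 = 7.06 ms.

7.06 ms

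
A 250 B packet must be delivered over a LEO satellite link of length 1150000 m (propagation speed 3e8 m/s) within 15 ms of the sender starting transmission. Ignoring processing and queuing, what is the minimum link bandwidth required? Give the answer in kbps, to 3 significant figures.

L = 2000 bits.
Propagation delay = 1150000 / 300000000 = 3.83333 ms.
Transmission budget = 15 − 3.83333 = 11.1667 ms.
R ≥ L / t_tx = 2000 bits / 0.0111667 s = 179 kbps.

179 kbps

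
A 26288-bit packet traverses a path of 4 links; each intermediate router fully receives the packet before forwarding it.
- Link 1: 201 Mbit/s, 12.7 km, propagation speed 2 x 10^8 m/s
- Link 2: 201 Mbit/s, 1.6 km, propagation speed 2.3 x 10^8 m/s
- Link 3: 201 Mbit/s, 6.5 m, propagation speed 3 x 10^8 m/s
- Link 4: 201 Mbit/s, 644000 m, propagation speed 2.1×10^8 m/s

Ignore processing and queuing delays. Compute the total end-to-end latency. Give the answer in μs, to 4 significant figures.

Transmission delay per hop = L/R = 26288/201000000 = 130.786 μs; 4 hops → 523.144 μs.
Propagation delays (d/s per hop): 63.5, 6.95652, 0.0216667, 3066.67 μs; sum = 3137.14 μs.
End-to-end = 3660 μs.

3660 μs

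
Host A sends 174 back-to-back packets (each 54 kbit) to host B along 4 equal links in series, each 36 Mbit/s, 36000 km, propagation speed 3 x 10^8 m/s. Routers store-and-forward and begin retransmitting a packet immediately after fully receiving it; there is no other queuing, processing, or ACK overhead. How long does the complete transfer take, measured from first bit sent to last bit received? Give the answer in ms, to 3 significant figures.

746 ms

Per-hop transmission t_tx = L/R = 54000/36000000 = 1.5 ms.
Per-hop propagation t_prop = 36000000/300000000 = 120 ms.
Pipeline fill: first packet needs 4·t_tx to clear all hops; remaining 173 packets each add one t_tx.
Total = (4+174-1)·t_tx + 4·t_prop = 177·1.5 + 4·120 = 746 ms.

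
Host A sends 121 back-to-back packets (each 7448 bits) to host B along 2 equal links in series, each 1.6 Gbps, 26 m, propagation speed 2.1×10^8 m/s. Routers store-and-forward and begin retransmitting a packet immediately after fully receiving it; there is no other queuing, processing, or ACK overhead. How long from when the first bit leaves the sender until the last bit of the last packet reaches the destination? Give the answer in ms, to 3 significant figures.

0.568 ms

Per-hop transmission t_tx = L/R = 7448/1600000000 = 0.004655 ms.
Per-hop propagation t_prop = 26/210000000 = 0.00012381 ms.
Pipeline fill: first packet needs 2·t_tx to clear all hops; remaining 120 packets each add one t_tx.
Total = (2+121-1)·t_tx + 2·t_prop = 122·0.004655 + 2·0.00012381 = 0.568 ms.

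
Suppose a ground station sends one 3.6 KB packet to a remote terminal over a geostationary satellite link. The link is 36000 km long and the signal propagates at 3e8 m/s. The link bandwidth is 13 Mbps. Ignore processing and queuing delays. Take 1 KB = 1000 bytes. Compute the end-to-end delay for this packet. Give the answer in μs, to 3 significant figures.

L = 28800 bits.
Transmission delay = L/R = 28800 / 13000000 = 2215.38 μs.
Propagation delay = d/s = 36000000 m / 300000000 m/s = 120000 μs.
Total = 122000 μs.

122000 μs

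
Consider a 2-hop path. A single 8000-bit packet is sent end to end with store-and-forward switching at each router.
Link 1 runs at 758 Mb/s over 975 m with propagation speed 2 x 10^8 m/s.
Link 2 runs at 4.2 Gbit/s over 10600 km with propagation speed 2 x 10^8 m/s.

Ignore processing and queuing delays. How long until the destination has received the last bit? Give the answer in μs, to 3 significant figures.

53000 μs

Transmission delays (L/R per hop): 10.5541, 1.90476 μs; sum = 12.4589 μs.
Propagation delays (d/s per hop): 4.875, 53000 μs; sum = 53004.9 μs.
End-to-end = 53000 μs.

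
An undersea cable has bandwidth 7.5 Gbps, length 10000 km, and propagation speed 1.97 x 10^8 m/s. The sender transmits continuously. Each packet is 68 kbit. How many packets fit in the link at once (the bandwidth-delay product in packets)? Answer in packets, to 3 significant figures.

Propagation delay = 10000000 / 197000000 = 0.0507614 s.
BDP = R × t_prop = 7500000000 × 0.0507614 = 380711000 bits.
In packets of 68000 bits: 5600 packets.

5600 packets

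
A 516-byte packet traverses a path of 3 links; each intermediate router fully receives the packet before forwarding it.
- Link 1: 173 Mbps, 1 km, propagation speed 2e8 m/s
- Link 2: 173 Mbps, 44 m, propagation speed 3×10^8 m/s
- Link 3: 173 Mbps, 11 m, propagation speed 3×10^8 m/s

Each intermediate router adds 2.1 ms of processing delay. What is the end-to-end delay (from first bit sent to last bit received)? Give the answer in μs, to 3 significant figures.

L = 516 × 8 = 4128 bits.
Transmission delay per hop = L/R = 4128/173000000 = 23.8613 μs; 3 hops → 71.5838 μs.
Propagation delays (d/s per hop): 5, 0.146667, 0.0366667 μs; sum = 5.18333 μs.
Processing at 2 router(s): 2 × 2.1 ms = 4200 μs.
End-to-end = 4280 μs.

4280 μs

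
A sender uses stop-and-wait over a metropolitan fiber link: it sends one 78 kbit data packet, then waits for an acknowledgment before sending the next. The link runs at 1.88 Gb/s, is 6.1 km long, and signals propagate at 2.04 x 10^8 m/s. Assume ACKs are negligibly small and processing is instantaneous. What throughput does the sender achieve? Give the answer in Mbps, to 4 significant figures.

t_tx = L/R = 78000/1880000000 = 4.14894e-05 s.
t_prop = 6100/204000000 = 2.9902e-05 s; RTT = 5.98039e-05 s.
Cycle = t_tx + RTT = 0.000101293 s.
Throughput = L / cycle = 78000 / 0.000101293 = 770.0 Mbps.

770.0 Mbps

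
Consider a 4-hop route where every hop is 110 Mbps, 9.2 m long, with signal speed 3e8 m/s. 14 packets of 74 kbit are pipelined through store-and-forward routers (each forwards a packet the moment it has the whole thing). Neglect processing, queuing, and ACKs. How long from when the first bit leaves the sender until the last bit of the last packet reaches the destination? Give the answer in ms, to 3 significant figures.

11.4 ms

Per-hop transmission t_tx = L/R = 74000/110000000 = 0.672727 ms.
Per-hop propagation t_prop = 9.2/300000000 = 3.06667e-05 ms.
Pipeline fill: first packet needs 4·t_tx to clear all hops; remaining 13 packets each add one t_tx.
Total = (4+14-1)·t_tx + 4·t_prop = 17·0.672727 + 4·3.06667e-05 = 11.4 ms.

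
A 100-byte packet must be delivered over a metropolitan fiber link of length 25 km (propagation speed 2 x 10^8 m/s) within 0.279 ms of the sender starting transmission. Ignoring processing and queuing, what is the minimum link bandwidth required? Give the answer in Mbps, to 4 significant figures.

L = 800 bits.
Propagation delay = 25000 / 200000000 = 0.125 ms.
Transmission budget = 0.279 − 0.125 = 0.154 ms.
R ≥ L / t_tx = 800 bits / 0.000154 s = 5.195 Mbps.

5.195 Mbps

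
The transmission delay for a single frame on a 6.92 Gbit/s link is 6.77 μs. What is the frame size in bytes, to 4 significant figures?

L = R × t_tx = 6920000000 b/s × 6.77e-06 s = 46848.4 bits.
In bytes: 46848.4 / 8 = 5856 bytes.

5856 bytes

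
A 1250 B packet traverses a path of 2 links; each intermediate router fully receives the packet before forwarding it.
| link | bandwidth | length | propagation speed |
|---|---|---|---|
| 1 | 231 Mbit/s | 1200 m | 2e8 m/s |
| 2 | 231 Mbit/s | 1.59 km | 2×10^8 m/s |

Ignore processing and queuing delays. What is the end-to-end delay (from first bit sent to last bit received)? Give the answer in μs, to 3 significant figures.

L = 1250 × 8 = 10000 bits.
Transmission delay per hop = L/R = 10000/231000000 = 43.29 μs; 2 hops → 86.5801 μs.
Propagation delays (d/s per hop): 6, 7.95 μs; sum = 13.95 μs.
End-to-end = 101 μs.

101 μs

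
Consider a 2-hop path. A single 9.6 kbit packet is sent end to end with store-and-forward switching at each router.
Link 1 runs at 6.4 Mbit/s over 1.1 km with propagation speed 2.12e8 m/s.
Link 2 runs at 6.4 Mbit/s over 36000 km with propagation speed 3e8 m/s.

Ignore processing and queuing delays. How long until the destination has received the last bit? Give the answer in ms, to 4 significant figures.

L = 9600 bits.
Transmission delay per hop = L/R = 9600/6400000 = 1.5 ms; 2 hops → 3 ms.
Propagation delays (d/s per hop): 0.00518868, 120 ms; sum = 120.005 ms.
End-to-end = 123.0 ms.

123.0 ms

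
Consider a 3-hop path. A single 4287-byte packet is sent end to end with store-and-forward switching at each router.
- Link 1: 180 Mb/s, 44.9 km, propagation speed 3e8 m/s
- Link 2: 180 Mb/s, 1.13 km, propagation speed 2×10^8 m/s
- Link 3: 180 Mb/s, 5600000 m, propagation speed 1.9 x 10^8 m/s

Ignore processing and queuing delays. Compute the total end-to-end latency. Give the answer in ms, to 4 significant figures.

L = 4287 × 8 = 34296 bits.
Transmission delay per hop = L/R = 34296/180000000 = 0.190533 ms; 3 hops → 0.5716 ms.
Propagation delays (d/s per hop): 0.149667, 0.00565, 29.4737 ms; sum = 29.629 ms.
End-to-end = 30.20 ms.

30.20 ms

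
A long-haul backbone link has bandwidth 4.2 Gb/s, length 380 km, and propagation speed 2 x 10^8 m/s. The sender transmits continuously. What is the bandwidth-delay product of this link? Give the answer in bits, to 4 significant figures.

Propagation delay = 380000 / 200000000 = 0.0019 s.
BDP = R × t_prop = 4200000000 × 0.0019 = 7980000 bits.

7980000 bits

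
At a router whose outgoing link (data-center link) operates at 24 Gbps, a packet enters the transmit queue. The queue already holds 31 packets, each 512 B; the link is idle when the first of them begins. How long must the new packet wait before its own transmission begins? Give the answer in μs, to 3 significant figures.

5.29 μs

Each queued packet: L/R = 4096/24000000000 = 0.170667 μs.
31 queued → 5.29067 μs.
Queuing delay = 5.29 μs.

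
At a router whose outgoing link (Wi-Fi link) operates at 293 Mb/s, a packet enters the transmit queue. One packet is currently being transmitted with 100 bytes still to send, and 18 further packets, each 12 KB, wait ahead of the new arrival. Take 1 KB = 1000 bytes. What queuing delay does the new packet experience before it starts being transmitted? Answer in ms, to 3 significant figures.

5.90 ms

Each queued packet: L/R = 96000/293000000 = 0.327645 ms.
18 queued → 5.89761 ms.
Plus remaining 800 bits of current packet: 0.00273038 ms.
Queuing delay = 5.90 ms.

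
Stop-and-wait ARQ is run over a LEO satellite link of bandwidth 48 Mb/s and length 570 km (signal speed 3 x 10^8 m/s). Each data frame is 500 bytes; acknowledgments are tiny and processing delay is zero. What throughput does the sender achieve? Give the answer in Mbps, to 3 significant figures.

t_tx = L/R = 4000/48000000 = 8.33333e-05 s.
t_prop = 570000/300000000 = 0.0019 s; RTT = 0.0038 s.
Cycle = t_tx + RTT = 0.00388333 s.
Throughput = L / cycle = 4000 / 0.00388333 = 1.03 Mbps.

1.03 Mbps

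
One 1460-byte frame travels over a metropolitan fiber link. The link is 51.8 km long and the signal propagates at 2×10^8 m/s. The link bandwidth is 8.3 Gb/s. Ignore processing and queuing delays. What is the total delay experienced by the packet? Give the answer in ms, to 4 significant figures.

L = 1460 × 8 = 11680 bits.
Transmission delay = L/R = 11680 / 8.3e+09 = 0.00140723 ms.
Propagation delay = d/s = 51800 m / 200000000 m/s = 0.259 ms.
Total = 0.2604 ms.

0.2604 ms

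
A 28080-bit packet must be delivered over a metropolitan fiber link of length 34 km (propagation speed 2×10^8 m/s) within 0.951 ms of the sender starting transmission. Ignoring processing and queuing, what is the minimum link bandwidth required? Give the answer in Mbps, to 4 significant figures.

Propagation delay = 34000 / 200000000 = 0.17 ms.
Transmission budget = 0.951 − 0.17 = 0.781 ms.
R ≥ L / t_tx = 28080 bits / 0.000781 s = 35.95 Mbps.

35.95 Mbps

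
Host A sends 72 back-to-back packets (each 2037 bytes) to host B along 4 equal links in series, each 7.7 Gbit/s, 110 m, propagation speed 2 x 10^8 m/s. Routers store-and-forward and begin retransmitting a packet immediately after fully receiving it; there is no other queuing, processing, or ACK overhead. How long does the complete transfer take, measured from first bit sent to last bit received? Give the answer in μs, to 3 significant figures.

161 μs

Per-hop transmission t_tx = L/R = 16296/7700000000 = 2.11636 μs.
Per-hop propagation t_prop = 110/200000000 = 0.55 μs.
Pipeline fill: first packet needs 4·t_tx to clear all hops; remaining 71 packets each add one t_tx.
Total = (4+72-1)·t_tx + 4·t_prop = 75·2.11636 + 4·0.55 = 161 μs.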